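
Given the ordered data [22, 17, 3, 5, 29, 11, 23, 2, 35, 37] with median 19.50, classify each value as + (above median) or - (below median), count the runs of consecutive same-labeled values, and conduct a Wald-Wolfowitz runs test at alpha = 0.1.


Step 1: Compute median = 19.50; label A = above, B = below.
Labels in order: ABBBABABAA  (n_A = 5, n_B = 5)
Step 2: Count runs R = 7.
Step 3: Under H0 (random ordering), E[R] = 2*n_A*n_B/(n_A+n_B) + 1 = 2*5*5/10 + 1 = 6.0000.
        Var[R] = 2*n_A*n_B*(2*n_A*n_B - n_A - n_B) / ((n_A+n_B)^2 * (n_A+n_B-1)) = 2000/900 = 2.2222.
        SD[R] = 1.4907.
Step 4: Continuity-corrected z = (R - 0.5 - E[R]) / SD[R] = (7 - 0.5 - 6.0000) / 1.4907 = 0.3354.
Step 5: Two-sided p-value via normal approximation = 2*(1 - Phi(|z|)) = 0.737316.
Step 6: alpha = 0.1. fail to reject H0.

R = 7, z = 0.3354, p = 0.737316, fail to reject H0.


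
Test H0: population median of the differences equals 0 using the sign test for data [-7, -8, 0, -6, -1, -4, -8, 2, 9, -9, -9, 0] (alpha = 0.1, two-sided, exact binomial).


Step 1: Discard zero differences. Original n = 12; n_eff = number of nonzero differences = 10.
Nonzero differences (with sign): -7, -8, -6, -1, -4, -8, +2, +9, -9, -9
Step 2: Count signs: positive = 2, negative = 8.
Step 3: Under H0: P(positive) = 0.5, so the number of positives S ~ Bin(10, 0.5).
Step 4: Two-sided exact p-value = sum of Bin(10,0.5) probabilities at or below the observed probability = 0.109375.
Step 5: alpha = 0.1. fail to reject H0.

n_eff = 10, pos = 2, neg = 8, p = 0.109375, fail to reject H0.


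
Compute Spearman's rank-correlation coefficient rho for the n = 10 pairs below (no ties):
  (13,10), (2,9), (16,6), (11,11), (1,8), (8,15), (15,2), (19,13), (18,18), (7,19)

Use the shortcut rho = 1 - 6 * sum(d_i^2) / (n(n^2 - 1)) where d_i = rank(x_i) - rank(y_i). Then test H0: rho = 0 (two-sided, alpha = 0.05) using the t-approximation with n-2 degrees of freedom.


Step 1: Rank x and y separately (midranks; no ties here).
rank(x): 13->6, 2->2, 16->8, 11->5, 1->1, 8->4, 15->7, 19->10, 18->9, 7->3
rank(y): 10->5, 9->4, 6->2, 11->6, 8->3, 15->8, 2->1, 13->7, 18->9, 19->10
Step 2: d_i = R_x(i) - R_y(i); compute d_i^2.
  (6-5)^2=1, (2-4)^2=4, (8-2)^2=36, (5-6)^2=1, (1-3)^2=4, (4-8)^2=16, (7-1)^2=36, (10-7)^2=9, (9-9)^2=0, (3-10)^2=49
sum(d^2) = 156.
Step 3: rho = 1 - 6*156 / (10*(10^2 - 1)) = 1 - 936/990 = 0.054545.
Step 4: Under H0, t = rho * sqrt((n-2)/(1-rho^2)) = 0.1545 ~ t(8).
Step 5: Two-sided p-value from the t-distribution with 8 df = 0.881036.
Step 6: alpha = 0.05. fail to reject H0.

rho = 0.0545, p = 0.881036, fail to reject H0 at alpha = 0.05.


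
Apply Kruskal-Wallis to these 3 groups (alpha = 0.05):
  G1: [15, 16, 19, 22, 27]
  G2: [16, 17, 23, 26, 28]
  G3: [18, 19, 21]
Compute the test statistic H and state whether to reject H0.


Step 1: Combine all N = 13 observations and assign midranks.
sorted (value, group, rank): (15,G1,1), (16,G1,2.5), (16,G2,2.5), (17,G2,4), (18,G3,5), (19,G1,6.5), (19,G3,6.5), (21,G3,8), (22,G1,9), (23,G2,10), (26,G2,11), (27,G1,12), (28,G2,13)
Step 2: Sum ranks within each group.
R_1 = 31 (n_1 = 5)
R_2 = 40.5 (n_2 = 5)
R_3 = 19.5 (n_3 = 3)
Step 3: H = 12/(N(N+1)) * sum(R_i^2/n_i) - 3(N+1)
     = 12/(13*14) * (31^2/5 + 40.5^2/5 + 19.5^2/3) - 3*14
     = 0.065934 * 647 - 42
     = 0.659341.
Step 4: Ties present; correction factor C = 1 - 12/(13^3 - 13) = 0.994505. Corrected H = 0.659341 / 0.994505 = 0.662983.
Step 5: Under H0, H ~ chi^2(2); p-value = 0.717852.
Step 6: alpha = 0.05. fail to reject H0.

H = 0.6630, df = 2, p = 0.717852, fail to reject H0.


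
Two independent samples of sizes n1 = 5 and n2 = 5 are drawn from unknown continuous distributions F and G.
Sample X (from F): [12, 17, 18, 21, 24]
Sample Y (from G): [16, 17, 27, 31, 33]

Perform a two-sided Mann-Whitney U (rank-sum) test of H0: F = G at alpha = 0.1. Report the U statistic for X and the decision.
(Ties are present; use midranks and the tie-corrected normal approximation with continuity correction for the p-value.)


Step 1: Combine and sort all 10 observations; assign midranks.
sorted (value, group): (12,X), (16,Y), (17,X), (17,Y), (18,X), (21,X), (24,X), (27,Y), (31,Y), (33,Y)
ranks: 12->1, 16->2, 17->3.5, 17->3.5, 18->5, 21->6, 24->7, 27->8, 31->9, 33->10
Step 2: Rank sum for X: R1 = 1 + 3.5 + 5 + 6 + 7 = 22.5.
Step 3: U_X = R1 - n1(n1+1)/2 = 22.5 - 5*6/2 = 22.5 - 15 = 7.5.
       U_Y = n1*n2 - U_X = 25 - 7.5 = 17.5.
Step 4: Ties are present, so use the tie-corrected normal approximation (with continuity correction) for the p-value.
Step 5: p-value = 0.345742; compare to alpha = 0.1. fail to reject H0.

U_X = 7.5, p = 0.345742, fail to reject H0 at alpha = 0.1.


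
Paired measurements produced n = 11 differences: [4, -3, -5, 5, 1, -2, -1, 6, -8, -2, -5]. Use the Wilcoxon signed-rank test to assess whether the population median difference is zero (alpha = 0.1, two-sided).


Step 1: Drop any zero differences (none here) and take |d_i|.
|d| = [4, 3, 5, 5, 1, 2, 1, 6, 8, 2, 5]
Step 2: Midrank |d_i| (ties get averaged ranks).
ranks: |4|->6, |3|->5, |5|->8, |5|->8, |1|->1.5, |2|->3.5, |1|->1.5, |6|->10, |8|->11, |2|->3.5, |5|->8
Step 3: Attach original signs; sum ranks with positive sign and with negative sign.
W+ = 6 + 8 + 1.5 + 10 = 25.5
W- = 5 + 8 + 3.5 + 1.5 + 11 + 3.5 + 8 = 40.5
(Check: W+ + W- = 66 should equal n(n+1)/2 = 66.)
Step 4: Test statistic W = min(W+, W-) = 25.5.
Step 5: Ties in |d|, so use the tie-corrected normal approximation.
        E[W] = n(n+1)/4 = 11*12/4 = 33.
        Tie groups: |d|=1 (t=2), |d|=2 (t=2), |d|=5 (t=3); sum(t^3 - t) = 36.
        Var[W] = n(n+1)(2n+1)/24 - sum(t^3-t)/48 = 3036/24 - 36/48 = 125.75.
        z = (W - E[W]) / sqrt(Var[W]) = (25.5 - 33) / 11.2138 = -0.6688.
        Two-sided p = 2*Phi(z) = 0.503612.
Step 6: alpha = 0.1. fail to reject H0.

W+ = 25.5, W- = 40.5, W = min = 25.5, p = 0.503612, fail to reject H0.


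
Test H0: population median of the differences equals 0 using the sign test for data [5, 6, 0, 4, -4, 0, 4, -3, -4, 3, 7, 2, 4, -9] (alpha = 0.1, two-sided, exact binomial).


Step 1: Discard zero differences. Original n = 14; n_eff = number of nonzero differences = 12.
Nonzero differences (with sign): +5, +6, +4, -4, +4, -3, -4, +3, +7, +2, +4, -9
Step 2: Count signs: positive = 8, negative = 4.
Step 3: Under H0: P(positive) = 0.5, so the number of positives S ~ Bin(12, 0.5).
Step 4: Two-sided exact p-value = sum of Bin(12,0.5) probabilities at or below the observed probability = 0.387695.
Step 5: alpha = 0.1. fail to reject H0.

n_eff = 12, pos = 8, neg = 4, p = 0.387695, fail to reject H0.


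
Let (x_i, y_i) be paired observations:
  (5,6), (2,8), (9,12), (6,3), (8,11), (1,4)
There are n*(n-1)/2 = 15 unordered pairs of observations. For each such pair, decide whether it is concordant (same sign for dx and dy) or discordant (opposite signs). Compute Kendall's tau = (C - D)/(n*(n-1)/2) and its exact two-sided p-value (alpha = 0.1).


Step 1: Enumerate the 15 unordered pairs (i,j) with i<j and classify each by sign(x_j-x_i) * sign(y_j-y_i).
  (1,2):dx=-3,dy=+2->D; (1,3):dx=+4,dy=+6->C; (1,4):dx=+1,dy=-3->D; (1,5):dx=+3,dy=+5->C
  (1,6):dx=-4,dy=-2->C; (2,3):dx=+7,dy=+4->C; (2,4):dx=+4,dy=-5->D; (2,5):dx=+6,dy=+3->C
  (2,6):dx=-1,dy=-4->C; (3,4):dx=-3,dy=-9->C; (3,5):dx=-1,dy=-1->C; (3,6):dx=-8,dy=-8->C
  (4,5):dx=+2,dy=+8->C; (4,6):dx=-5,dy=+1->D; (5,6):dx=-7,dy=-7->C
Step 2: C = 11, D = 4, total pairs = 15.
Step 3: tau = (C - D)/(n(n-1)/2) = (11 - 4)/15 = 0.466667.
Step 4: Exact two-sided p-value (enumerate n! = 720 permutations of y under H0): p = 0.272222.
Step 5: alpha = 0.1. fail to reject H0.

tau_b = 0.4667 (C=11, D=4), p = 0.272222, fail to reject H0.


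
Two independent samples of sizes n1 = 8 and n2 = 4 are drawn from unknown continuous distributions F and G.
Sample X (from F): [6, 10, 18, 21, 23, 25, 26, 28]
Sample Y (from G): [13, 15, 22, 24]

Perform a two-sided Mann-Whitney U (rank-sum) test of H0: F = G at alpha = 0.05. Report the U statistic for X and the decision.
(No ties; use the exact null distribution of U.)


Step 1: Combine and sort all 12 observations; assign midranks.
sorted (value, group): (6,X), (10,X), (13,Y), (15,Y), (18,X), (21,X), (22,Y), (23,X), (24,Y), (25,X), (26,X), (28,X)
ranks: 6->1, 10->2, 13->3, 15->4, 18->5, 21->6, 22->7, 23->8, 24->9, 25->10, 26->11, 28->12
Step 2: Rank sum for X: R1 = 1 + 2 + 5 + 6 + 8 + 10 + 11 + 12 = 55.
Step 3: U_X = R1 - n1(n1+1)/2 = 55 - 8*9/2 = 55 - 36 = 19.
       U_Y = n1*n2 - U_X = 32 - 19 = 13.
Step 4: No ties, so the exact null distribution of U (based on enumerating the C(12,8) = 495 equally likely rank assignments) gives the two-sided p-value.
Step 5: p-value = 0.682828; compare to alpha = 0.05. fail to reject H0.

U_X = 19, p = 0.682828, fail to reject H0 at alpha = 0.05.


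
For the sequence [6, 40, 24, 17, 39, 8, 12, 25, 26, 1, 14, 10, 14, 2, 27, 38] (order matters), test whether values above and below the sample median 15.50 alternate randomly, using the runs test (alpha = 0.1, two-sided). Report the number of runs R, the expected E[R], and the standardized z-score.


Step 1: Compute median = 15.50; label A = above, B = below.
Labels in order: BAAAABBAABBBBBAA  (n_A = 8, n_B = 8)
Step 2: Count runs R = 6.
Step 3: Under H0 (random ordering), E[R] = 2*n_A*n_B/(n_A+n_B) + 1 = 2*8*8/16 + 1 = 9.0000.
        Var[R] = 2*n_A*n_B*(2*n_A*n_B - n_A - n_B) / ((n_A+n_B)^2 * (n_A+n_B-1)) = 14336/3840 = 3.7333.
        SD[R] = 1.9322.
Step 4: Continuity-corrected z = (R + 0.5 - E[R]) / SD[R] = (6 + 0.5 - 9.0000) / 1.9322 = -1.2939.
Step 5: Two-sided p-value via normal approximation = 2*(1 - Phi(|z|)) = 0.195709.
Step 6: alpha = 0.1. fail to reject H0.

R = 6, z = -1.2939, p = 0.195709, fail to reject H0.


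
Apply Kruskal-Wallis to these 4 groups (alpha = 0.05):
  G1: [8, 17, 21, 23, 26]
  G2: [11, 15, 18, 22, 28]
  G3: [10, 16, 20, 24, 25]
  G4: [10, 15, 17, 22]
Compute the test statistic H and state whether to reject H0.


Step 1: Combine all N = 19 observations and assign midranks.
sorted (value, group, rank): (8,G1,1), (10,G3,2.5), (10,G4,2.5), (11,G2,4), (15,G2,5.5), (15,G4,5.5), (16,G3,7), (17,G1,8.5), (17,G4,8.5), (18,G2,10), (20,G3,11), (21,G1,12), (22,G2,13.5), (22,G4,13.5), (23,G1,15), (24,G3,16), (25,G3,17), (26,G1,18), (28,G2,19)
Step 2: Sum ranks within each group.
R_1 = 54.5 (n_1 = 5)
R_2 = 52 (n_2 = 5)
R_3 = 53.5 (n_3 = 5)
R_4 = 30 (n_4 = 4)
Step 3: H = 12/(N(N+1)) * sum(R_i^2/n_i) - 3(N+1)
     = 12/(19*20) * (54.5^2/5 + 52^2/5 + 53.5^2/5 + 30^2/4) - 3*20
     = 0.031579 * 1932.3 - 60
     = 1.020000.
Step 4: Ties present; correction factor C = 1 - 24/(19^3 - 19) = 0.996491. Corrected H = 1.020000 / 0.996491 = 1.023592.
Step 5: Under H0, H ~ chi^2(3); p-value = 0.795544.
Step 6: alpha = 0.05. fail to reject H0.

H = 1.0236, df = 3, p = 0.795544, fail to reject H0.


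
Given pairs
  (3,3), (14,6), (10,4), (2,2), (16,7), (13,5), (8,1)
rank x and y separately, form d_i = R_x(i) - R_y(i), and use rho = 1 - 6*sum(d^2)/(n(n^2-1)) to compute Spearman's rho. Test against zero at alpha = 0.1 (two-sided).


Step 1: Rank x and y separately (midranks; no ties here).
rank(x): 3->2, 14->6, 10->4, 2->1, 16->7, 13->5, 8->3
rank(y): 3->3, 6->6, 4->4, 2->2, 7->7, 5->5, 1->1
Step 2: d_i = R_x(i) - R_y(i); compute d_i^2.
  (2-3)^2=1, (6-6)^2=0, (4-4)^2=0, (1-2)^2=1, (7-7)^2=0, (5-5)^2=0, (3-1)^2=4
sum(d^2) = 6.
Step 3: rho = 1 - 6*6 / (7*(7^2 - 1)) = 1 - 36/336 = 0.892857.
Step 4: Under H0, t = rho * sqrt((n-2)/(1-rho^2)) = 4.4333 ~ t(5).
Step 5: Two-sided p-value from the t-distribution with 5 df = 0.006807.
Step 6: alpha = 0.1. reject H0.

rho = 0.8929, p = 0.006807, reject H0 at alpha = 0.1.


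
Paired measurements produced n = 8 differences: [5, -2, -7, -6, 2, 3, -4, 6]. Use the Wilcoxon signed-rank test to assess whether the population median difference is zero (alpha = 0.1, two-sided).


Step 1: Drop any zero differences (none here) and take |d_i|.
|d| = [5, 2, 7, 6, 2, 3, 4, 6]
Step 2: Midrank |d_i| (ties get averaged ranks).
ranks: |5|->5, |2|->1.5, |7|->8, |6|->6.5, |2|->1.5, |3|->3, |4|->4, |6|->6.5
Step 3: Attach original signs; sum ranks with positive sign and with negative sign.
W+ = 5 + 1.5 + 3 + 6.5 = 16
W- = 1.5 + 8 + 6.5 + 4 = 20
(Check: W+ + W- = 36 should equal n(n+1)/2 = 36.)
Step 4: Test statistic W = min(W+, W-) = 16.
Step 5: Ties in |d|, so use the tie-corrected normal approximation.
        E[W] = n(n+1)/4 = 8*9/4 = 18.
        Tie groups: |d|=2 (t=2), |d|=6 (t=2); sum(t^3 - t) = 12.
        Var[W] = n(n+1)(2n+1)/24 - sum(t^3-t)/48 = 1224/24 - 12/48 = 50.75.
        z = (W - E[W]) / sqrt(Var[W]) = (16 - 18) / 7.1239 = -0.2807.
        Two-sided p = 2*Phi(z) = 0.778906.
Step 6: alpha = 0.1. fail to reject H0.

W+ = 16, W- = 20, W = min = 16, p = 0.778906, fail to reject H0.


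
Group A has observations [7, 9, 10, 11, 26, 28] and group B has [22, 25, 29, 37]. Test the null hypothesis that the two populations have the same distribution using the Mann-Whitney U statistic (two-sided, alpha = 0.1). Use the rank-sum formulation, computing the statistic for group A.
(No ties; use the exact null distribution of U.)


Step 1: Combine and sort all 10 observations; assign midranks.
sorted (value, group): (7,X), (9,X), (10,X), (11,X), (22,Y), (25,Y), (26,X), (28,X), (29,Y), (37,Y)
ranks: 7->1, 9->2, 10->3, 11->4, 22->5, 25->6, 26->7, 28->8, 29->9, 37->10
Step 2: Rank sum for X: R1 = 1 + 2 + 3 + 4 + 7 + 8 = 25.
Step 3: U_X = R1 - n1(n1+1)/2 = 25 - 6*7/2 = 25 - 21 = 4.
       U_Y = n1*n2 - U_X = 24 - 4 = 20.
Step 4: No ties, so the exact null distribution of U (based on enumerating the C(10,6) = 210 equally likely rank assignments) gives the two-sided p-value.
Step 5: p-value = 0.114286; compare to alpha = 0.1. fail to reject H0.

U_X = 4, p = 0.114286, fail to reject H0 at alpha = 0.1.


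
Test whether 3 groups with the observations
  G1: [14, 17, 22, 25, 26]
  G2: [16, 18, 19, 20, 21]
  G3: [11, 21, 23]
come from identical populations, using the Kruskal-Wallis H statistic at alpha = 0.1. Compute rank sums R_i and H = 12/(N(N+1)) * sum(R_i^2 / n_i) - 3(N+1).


Step 1: Combine all N = 13 observations and assign midranks.
sorted (value, group, rank): (11,G3,1), (14,G1,2), (16,G2,3), (17,G1,4), (18,G2,5), (19,G2,6), (20,G2,7), (21,G2,8.5), (21,G3,8.5), (22,G1,10), (23,G3,11), (25,G1,12), (26,G1,13)
Step 2: Sum ranks within each group.
R_1 = 41 (n_1 = 5)
R_2 = 29.5 (n_2 = 5)
R_3 = 20.5 (n_3 = 3)
Step 3: H = 12/(N(N+1)) * sum(R_i^2/n_i) - 3(N+1)
     = 12/(13*14) * (41^2/5 + 29.5^2/5 + 20.5^2/3) - 3*14
     = 0.065934 * 650.333 - 42
     = 0.879121.
Step 4: Ties present; correction factor C = 1 - 6/(13^3 - 13) = 0.997253. Corrected H = 0.879121 / 0.997253 = 0.881543.
Step 5: Under H0, H ~ chi^2(2); p-value = 0.643540.
Step 6: alpha = 0.1. fail to reject H0.

H = 0.8815, df = 2, p = 0.643540, fail to reject H0.


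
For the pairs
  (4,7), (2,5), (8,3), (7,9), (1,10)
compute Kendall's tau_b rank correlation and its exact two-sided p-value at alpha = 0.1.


Step 1: Enumerate the 10 unordered pairs (i,j) with i<j and classify each by sign(x_j-x_i) * sign(y_j-y_i).
  (1,2):dx=-2,dy=-2->C; (1,3):dx=+4,dy=-4->D; (1,4):dx=+3,dy=+2->C; (1,5):dx=-3,dy=+3->D
  (2,3):dx=+6,dy=-2->D; (2,4):dx=+5,dy=+4->C; (2,5):dx=-1,dy=+5->D; (3,4):dx=-1,dy=+6->D
  (3,5):dx=-7,dy=+7->D; (4,5):dx=-6,dy=+1->D
Step 2: C = 3, D = 7, total pairs = 10.
Step 3: tau = (C - D)/(n(n-1)/2) = (3 - 7)/10 = -0.400000.
Step 4: Exact two-sided p-value (enumerate n! = 120 permutations of y under H0): p = 0.483333.
Step 5: alpha = 0.1. fail to reject H0.

tau_b = -0.4000 (C=3, D=7), p = 0.483333, fail to reject H0.


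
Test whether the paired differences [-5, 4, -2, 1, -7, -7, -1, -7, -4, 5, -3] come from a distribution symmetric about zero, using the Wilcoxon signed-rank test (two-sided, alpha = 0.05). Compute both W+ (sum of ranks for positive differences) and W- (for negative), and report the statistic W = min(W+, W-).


Step 1: Drop any zero differences (none here) and take |d_i|.
|d| = [5, 4, 2, 1, 7, 7, 1, 7, 4, 5, 3]
Step 2: Midrank |d_i| (ties get averaged ranks).
ranks: |5|->7.5, |4|->5.5, |2|->3, |1|->1.5, |7|->10, |7|->10, |1|->1.5, |7|->10, |4|->5.5, |5|->7.5, |3|->4
Step 3: Attach original signs; sum ranks with positive sign and with negative sign.
W+ = 5.5 + 1.5 + 7.5 = 14.5
W- = 7.5 + 3 + 10 + 10 + 1.5 + 10 + 5.5 + 4 = 51.5
(Check: W+ + W- = 66 should equal n(n+1)/2 = 66.)
Step 4: Test statistic W = min(W+, W-) = 14.5.
Step 5: Ties in |d|, so use the tie-corrected normal approximation.
        E[W] = n(n+1)/4 = 11*12/4 = 33.
        Tie groups: |d|=1 (t=2), |d|=4 (t=2), |d|=5 (t=2), |d|=7 (t=3); sum(t^3 - t) = 42.
        Var[W] = n(n+1)(2n+1)/24 - sum(t^3-t)/48 = 3036/24 - 42/48 = 125.625.
        z = (W - E[W]) / sqrt(Var[W]) = (14.5 - 33) / 11.2083 = -1.6506.
        Two-sided p = 2*Phi(z) = 0.098827.
Step 6: alpha = 0.05. fail to reject H0.

W+ = 14.5, W- = 51.5, W = min = 14.5, p = 0.098827, fail to reject H0.


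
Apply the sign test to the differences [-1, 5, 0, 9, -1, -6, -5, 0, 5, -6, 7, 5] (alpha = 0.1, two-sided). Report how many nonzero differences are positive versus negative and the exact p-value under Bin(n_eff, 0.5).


Step 1: Discard zero differences. Original n = 12; n_eff = number of nonzero differences = 10.
Nonzero differences (with sign): -1, +5, +9, -1, -6, -5, +5, -6, +7, +5
Step 2: Count signs: positive = 5, negative = 5.
Step 3: Under H0: P(positive) = 0.5, so the number of positives S ~ Bin(10, 0.5).
Step 4: Two-sided exact p-value = sum of Bin(10,0.5) probabilities at or below the observed probability = 1.000000.
Step 5: alpha = 0.1. fail to reject H0.

n_eff = 10, pos = 5, neg = 5, p = 1.000000, fail to reject H0.


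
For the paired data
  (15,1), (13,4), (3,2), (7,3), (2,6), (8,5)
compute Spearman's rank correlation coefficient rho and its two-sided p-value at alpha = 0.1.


Step 1: Rank x and y separately (midranks; no ties here).
rank(x): 15->6, 13->5, 3->2, 7->3, 2->1, 8->4
rank(y): 1->1, 4->4, 2->2, 3->3, 6->6, 5->5
Step 2: d_i = R_x(i) - R_y(i); compute d_i^2.
  (6-1)^2=25, (5-4)^2=1, (2-2)^2=0, (3-3)^2=0, (1-6)^2=25, (4-5)^2=1
sum(d^2) = 52.
Step 3: rho = 1 - 6*52 / (6*(6^2 - 1)) = 1 - 312/210 = -0.485714.
Step 4: Under H0, t = rho * sqrt((n-2)/(1-rho^2)) = -1.1113 ~ t(4).
Step 5: Two-sided p-value from the t-distribution with 4 df = 0.328723.
Step 6: alpha = 0.1. fail to reject H0.

rho = -0.4857, p = 0.328723, fail to reject H0 at alpha = 0.1.


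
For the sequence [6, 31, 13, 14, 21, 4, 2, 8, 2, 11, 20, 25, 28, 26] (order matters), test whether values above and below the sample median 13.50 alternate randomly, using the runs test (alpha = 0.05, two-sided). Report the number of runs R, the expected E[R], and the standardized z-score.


Step 1: Compute median = 13.50; label A = above, B = below.
Labels in order: BABAABBBBBAAAA  (n_A = 7, n_B = 7)
Step 2: Count runs R = 6.
Step 3: Under H0 (random ordering), E[R] = 2*n_A*n_B/(n_A+n_B) + 1 = 2*7*7/14 + 1 = 8.0000.
        Var[R] = 2*n_A*n_B*(2*n_A*n_B - n_A - n_B) / ((n_A+n_B)^2 * (n_A+n_B-1)) = 8232/2548 = 3.2308.
        SD[R] = 1.7974.
Step 4: Continuity-corrected z = (R + 0.5 - E[R]) / SD[R] = (6 + 0.5 - 8.0000) / 1.7974 = -0.8345.
Step 5: Two-sided p-value via normal approximation = 2*(1 - Phi(|z|)) = 0.403986.
Step 6: alpha = 0.05. fail to reject H0.

R = 6, z = -0.8345, p = 0.403986, fail to reject H0.


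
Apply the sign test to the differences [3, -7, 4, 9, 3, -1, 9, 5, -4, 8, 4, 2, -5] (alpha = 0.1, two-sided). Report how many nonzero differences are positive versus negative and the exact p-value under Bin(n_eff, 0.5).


Step 1: Discard zero differences. Original n = 13; n_eff = number of nonzero differences = 13.
Nonzero differences (with sign): +3, -7, +4, +9, +3, -1, +9, +5, -4, +8, +4, +2, -5
Step 2: Count signs: positive = 9, negative = 4.
Step 3: Under H0: P(positive) = 0.5, so the number of positives S ~ Bin(13, 0.5).
Step 4: Two-sided exact p-value = sum of Bin(13,0.5) probabilities at or below the observed probability = 0.266846.
Step 5: alpha = 0.1. fail to reject H0.

n_eff = 13, pos = 9, neg = 4, p = 0.266846, fail to reject H0.


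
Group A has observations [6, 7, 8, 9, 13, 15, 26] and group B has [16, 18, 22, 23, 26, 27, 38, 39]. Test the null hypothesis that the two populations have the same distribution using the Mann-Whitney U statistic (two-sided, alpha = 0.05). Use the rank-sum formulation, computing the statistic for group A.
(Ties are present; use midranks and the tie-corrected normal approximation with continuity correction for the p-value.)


Step 1: Combine and sort all 15 observations; assign midranks.
sorted (value, group): (6,X), (7,X), (8,X), (9,X), (13,X), (15,X), (16,Y), (18,Y), (22,Y), (23,Y), (26,X), (26,Y), (27,Y), (38,Y), (39,Y)
ranks: 6->1, 7->2, 8->3, 9->4, 13->5, 15->6, 16->7, 18->8, 22->9, 23->10, 26->11.5, 26->11.5, 27->13, 38->14, 39->15
Step 2: Rank sum for X: R1 = 1 + 2 + 3 + 4 + 5 + 6 + 11.5 = 32.5.
Step 3: U_X = R1 - n1(n1+1)/2 = 32.5 - 7*8/2 = 32.5 - 28 = 4.5.
       U_Y = n1*n2 - U_X = 56 - 4.5 = 51.5.
Step 4: Ties are present, so use the tie-corrected normal approximation (with continuity correction) for the p-value.
Step 5: p-value = 0.007719; compare to alpha = 0.05. reject H0.

U_X = 4.5, p = 0.007719, reject H0 at alpha = 0.05.


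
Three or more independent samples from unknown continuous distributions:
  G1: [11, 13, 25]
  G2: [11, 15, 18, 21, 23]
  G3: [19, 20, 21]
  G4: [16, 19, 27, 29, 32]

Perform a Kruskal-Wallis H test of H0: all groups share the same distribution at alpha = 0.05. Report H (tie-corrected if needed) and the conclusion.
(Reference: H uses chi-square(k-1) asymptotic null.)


Step 1: Combine all N = 16 observations and assign midranks.
sorted (value, group, rank): (11,G1,1.5), (11,G2,1.5), (13,G1,3), (15,G2,4), (16,G4,5), (18,G2,6), (19,G3,7.5), (19,G4,7.5), (20,G3,9), (21,G2,10.5), (21,G3,10.5), (23,G2,12), (25,G1,13), (27,G4,14), (29,G4,15), (32,G4,16)
Step 2: Sum ranks within each group.
R_1 = 17.5 (n_1 = 3)
R_2 = 34 (n_2 = 5)
R_3 = 27 (n_3 = 3)
R_4 = 57.5 (n_4 = 5)
Step 3: H = 12/(N(N+1)) * sum(R_i^2/n_i) - 3(N+1)
     = 12/(16*17) * (17.5^2/3 + 34^2/5 + 27^2/3 + 57.5^2/5) - 3*17
     = 0.044118 * 1237.53 - 51
     = 3.597059.
Step 4: Ties present; correction factor C = 1 - 18/(16^3 - 16) = 0.995588. Corrected H = 3.597059 / 0.995588 = 3.612999.
Step 5: Under H0, H ~ chi^2(3); p-value = 0.306400.
Step 6: alpha = 0.05. fail to reject H0.

H = 3.6130, df = 3, p = 0.306400, fail to reject H0.


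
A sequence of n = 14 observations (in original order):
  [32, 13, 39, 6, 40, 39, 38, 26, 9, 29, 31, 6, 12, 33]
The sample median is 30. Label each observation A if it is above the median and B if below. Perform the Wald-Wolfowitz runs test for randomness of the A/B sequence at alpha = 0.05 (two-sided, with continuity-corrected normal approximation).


Step 1: Compute median = 30; label A = above, B = below.
Labels in order: ABABAAABBBABBA  (n_A = 7, n_B = 7)
Step 2: Count runs R = 9.
Step 3: Under H0 (random ordering), E[R] = 2*n_A*n_B/(n_A+n_B) + 1 = 2*7*7/14 + 1 = 8.0000.
        Var[R] = 2*n_A*n_B*(2*n_A*n_B - n_A - n_B) / ((n_A+n_B)^2 * (n_A+n_B-1)) = 8232/2548 = 3.2308.
        SD[R] = 1.7974.
Step 4: Continuity-corrected z = (R - 0.5 - E[R]) / SD[R] = (9 - 0.5 - 8.0000) / 1.7974 = 0.2782.
Step 5: Two-sided p-value via normal approximation = 2*(1 - Phi(|z|)) = 0.780879.
Step 6: alpha = 0.05. fail to reject H0.

R = 9, z = 0.2782, p = 0.780879, fail to reject H0.


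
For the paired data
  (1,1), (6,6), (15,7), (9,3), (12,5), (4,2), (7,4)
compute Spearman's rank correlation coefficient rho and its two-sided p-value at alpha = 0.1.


Step 1: Rank x and y separately (midranks; no ties here).
rank(x): 1->1, 6->3, 15->7, 9->5, 12->6, 4->2, 7->4
rank(y): 1->1, 6->6, 7->7, 3->3, 5->5, 2->2, 4->4
Step 2: d_i = R_x(i) - R_y(i); compute d_i^2.
  (1-1)^2=0, (3-6)^2=9, (7-7)^2=0, (5-3)^2=4, (6-5)^2=1, (2-2)^2=0, (4-4)^2=0
sum(d^2) = 14.
Step 3: rho = 1 - 6*14 / (7*(7^2 - 1)) = 1 - 84/336 = 0.750000.
Step 4: Under H0, t = rho * sqrt((n-2)/(1-rho^2)) = 2.5355 ~ t(5).
Step 5: Two-sided p-value from the t-distribution with 5 df = 0.052181.
Step 6: alpha = 0.1. reject H0.

rho = 0.7500, p = 0.052181, reject H0 at alpha = 0.1.


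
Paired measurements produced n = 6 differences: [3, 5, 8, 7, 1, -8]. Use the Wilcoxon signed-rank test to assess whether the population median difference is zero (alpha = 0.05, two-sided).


Step 1: Drop any zero differences (none here) and take |d_i|.
|d| = [3, 5, 8, 7, 1, 8]
Step 2: Midrank |d_i| (ties get averaged ranks).
ranks: |3|->2, |5|->3, |8|->5.5, |7|->4, |1|->1, |8|->5.5
Step 3: Attach original signs; sum ranks with positive sign and with negative sign.
W+ = 2 + 3 + 5.5 + 4 + 1 = 15.5
W- = 5.5 = 5.5
(Check: W+ + W- = 21 should equal n(n+1)/2 = 21.)
Step 4: Test statistic W = min(W+, W-) = 5.5.
Step 5: Ties in |d|, so use the tie-corrected normal approximation.
        E[W] = n(n+1)/4 = 6*7/4 = 10.5.
        Tie groups: |d|=8 (t=2); sum(t^3 - t) = 6.
        Var[W] = n(n+1)(2n+1)/24 - sum(t^3-t)/48 = 546/24 - 6/48 = 22.625.
        z = (W - E[W]) / sqrt(Var[W]) = (5.5 - 10.5) / 4.7566 = -1.0512.
        Two-sided p = 2*Phi(z) = 0.293177.
Step 6: alpha = 0.05. fail to reject H0.

W+ = 15.5, W- = 5.5, W = min = 5.5, p = 0.293177, fail to reject H0.


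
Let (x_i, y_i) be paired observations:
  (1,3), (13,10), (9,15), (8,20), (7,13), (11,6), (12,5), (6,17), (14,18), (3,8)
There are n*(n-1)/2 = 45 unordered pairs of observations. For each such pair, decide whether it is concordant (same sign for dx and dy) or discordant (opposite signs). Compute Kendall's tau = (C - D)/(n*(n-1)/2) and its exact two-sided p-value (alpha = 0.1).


Step 1: Enumerate the 45 unordered pairs (i,j) with i<j and classify each by sign(x_j-x_i) * sign(y_j-y_i).
  (1,2):dx=+12,dy=+7->C; (1,3):dx=+8,dy=+12->C; (1,4):dx=+7,dy=+17->C; (1,5):dx=+6,dy=+10->C
  (1,6):dx=+10,dy=+3->C; (1,7):dx=+11,dy=+2->C; (1,8):dx=+5,dy=+14->C; (1,9):dx=+13,dy=+15->C
  (1,10):dx=+2,dy=+5->C; (2,3):dx=-4,dy=+5->D; (2,4):dx=-5,dy=+10->D; (2,5):dx=-6,dy=+3->D
  (2,6):dx=-2,dy=-4->C; (2,7):dx=-1,dy=-5->C; (2,8):dx=-7,dy=+7->D; (2,9):dx=+1,dy=+8->C
  (2,10):dx=-10,dy=-2->C; (3,4):dx=-1,dy=+5->D; (3,5):dx=-2,dy=-2->C; (3,6):dx=+2,dy=-9->D
  (3,7):dx=+3,dy=-10->D; (3,8):dx=-3,dy=+2->D; (3,9):dx=+5,dy=+3->C; (3,10):dx=-6,dy=-7->C
  (4,5):dx=-1,dy=-7->C; (4,6):dx=+3,dy=-14->D; (4,7):dx=+4,dy=-15->D; (4,8):dx=-2,dy=-3->C
  (4,9):dx=+6,dy=-2->D; (4,10):dx=-5,dy=-12->C; (5,6):dx=+4,dy=-7->D; (5,7):dx=+5,dy=-8->D
  (5,8):dx=-1,dy=+4->D; (5,9):dx=+7,dy=+5->C; (5,10):dx=-4,dy=-5->C; (6,7):dx=+1,dy=-1->D
  (6,8):dx=-5,dy=+11->D; (6,9):dx=+3,dy=+12->C; (6,10):dx=-8,dy=+2->D; (7,8):dx=-6,dy=+12->D
  (7,9):dx=+2,dy=+13->C; (7,10):dx=-9,dy=+3->D; (8,9):dx=+8,dy=+1->C; (8,10):dx=-3,dy=-9->C
  (9,10):dx=-11,dy=-10->C
Step 2: C = 26, D = 19, total pairs = 45.
Step 3: tau = (C - D)/(n(n-1)/2) = (26 - 19)/45 = 0.155556.
Step 4: Exact two-sided p-value (enumerate n! = 3628800 permutations of y under H0): p = 0.600654.
Step 5: alpha = 0.1. fail to reject H0.

tau_b = 0.1556 (C=26, D=19), p = 0.600654, fail to reject H0.


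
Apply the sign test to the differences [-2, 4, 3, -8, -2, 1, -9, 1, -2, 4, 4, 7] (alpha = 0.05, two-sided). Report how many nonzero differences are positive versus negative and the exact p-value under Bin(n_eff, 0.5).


Step 1: Discard zero differences. Original n = 12; n_eff = number of nonzero differences = 12.
Nonzero differences (with sign): -2, +4, +3, -8, -2, +1, -9, +1, -2, +4, +4, +7
Step 2: Count signs: positive = 7, negative = 5.
Step 3: Under H0: P(positive) = 0.5, so the number of positives S ~ Bin(12, 0.5).
Step 4: Two-sided exact p-value = sum of Bin(12,0.5) probabilities at or below the observed probability = 0.774414.
Step 5: alpha = 0.05. fail to reject H0.

n_eff = 12, pos = 7, neg = 5, p = 0.774414, fail to reject H0.


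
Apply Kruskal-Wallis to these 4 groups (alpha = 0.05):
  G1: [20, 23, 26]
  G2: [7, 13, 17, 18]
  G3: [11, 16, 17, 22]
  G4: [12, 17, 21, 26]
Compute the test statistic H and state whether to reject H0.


Step 1: Combine all N = 15 observations and assign midranks.
sorted (value, group, rank): (7,G2,1), (11,G3,2), (12,G4,3), (13,G2,4), (16,G3,5), (17,G2,7), (17,G3,7), (17,G4,7), (18,G2,9), (20,G1,10), (21,G4,11), (22,G3,12), (23,G1,13), (26,G1,14.5), (26,G4,14.5)
Step 2: Sum ranks within each group.
R_1 = 37.5 (n_1 = 3)
R_2 = 21 (n_2 = 4)
R_3 = 26 (n_3 = 4)
R_4 = 35.5 (n_4 = 4)
Step 3: H = 12/(N(N+1)) * sum(R_i^2/n_i) - 3(N+1)
     = 12/(15*16) * (37.5^2/3 + 21^2/4 + 26^2/4 + 35.5^2/4) - 3*16
     = 0.050000 * 1063.06 - 48
     = 5.153125.
Step 4: Ties present; correction factor C = 1 - 30/(15^3 - 15) = 0.991071. Corrected H = 5.153125 / 0.991071 = 5.199550.
Step 5: Under H0, H ~ chi^2(3); p-value = 0.157755.
Step 6: alpha = 0.05. fail to reject H0.

H = 5.1995, df = 3, p = 0.157755, fail to reject H0.


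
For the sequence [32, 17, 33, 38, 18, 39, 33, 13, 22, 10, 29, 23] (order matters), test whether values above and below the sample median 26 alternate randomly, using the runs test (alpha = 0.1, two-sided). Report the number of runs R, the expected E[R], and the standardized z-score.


Step 1: Compute median = 26; label A = above, B = below.
Labels in order: ABAABAABBBAB  (n_A = 6, n_B = 6)
Step 2: Count runs R = 8.
Step 3: Under H0 (random ordering), E[R] = 2*n_A*n_B/(n_A+n_B) + 1 = 2*6*6/12 + 1 = 7.0000.
        Var[R] = 2*n_A*n_B*(2*n_A*n_B - n_A - n_B) / ((n_A+n_B)^2 * (n_A+n_B-1)) = 4320/1584 = 2.7273.
        SD[R] = 1.6514.
Step 4: Continuity-corrected z = (R - 0.5 - E[R]) / SD[R] = (8 - 0.5 - 7.0000) / 1.6514 = 0.3028.
Step 5: Two-sided p-value via normal approximation = 2*(1 - Phi(|z|)) = 0.762069.
Step 6: alpha = 0.1. fail to reject H0.

R = 8, z = 0.3028, p = 0.762069, fail to reject H0.


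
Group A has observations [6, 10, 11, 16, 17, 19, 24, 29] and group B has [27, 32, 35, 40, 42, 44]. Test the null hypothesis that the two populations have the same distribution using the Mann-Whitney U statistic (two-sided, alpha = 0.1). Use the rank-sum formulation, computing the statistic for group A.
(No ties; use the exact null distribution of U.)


Step 1: Combine and sort all 14 observations; assign midranks.
sorted (value, group): (6,X), (10,X), (11,X), (16,X), (17,X), (19,X), (24,X), (27,Y), (29,X), (32,Y), (35,Y), (40,Y), (42,Y), (44,Y)
ranks: 6->1, 10->2, 11->3, 16->4, 17->5, 19->6, 24->7, 27->8, 29->9, 32->10, 35->11, 40->12, 42->13, 44->14
Step 2: Rank sum for X: R1 = 1 + 2 + 3 + 4 + 5 + 6 + 7 + 9 = 37.
Step 3: U_X = R1 - n1(n1+1)/2 = 37 - 8*9/2 = 37 - 36 = 1.
       U_Y = n1*n2 - U_X = 48 - 1 = 47.
Step 4: No ties, so the exact null distribution of U (based on enumerating the C(14,8) = 3003 equally likely rank assignments) gives the two-sided p-value.
Step 5: p-value = 0.001332; compare to alpha = 0.1. reject H0.

U_X = 1, p = 0.001332, reject H0 at alpha = 0.1.


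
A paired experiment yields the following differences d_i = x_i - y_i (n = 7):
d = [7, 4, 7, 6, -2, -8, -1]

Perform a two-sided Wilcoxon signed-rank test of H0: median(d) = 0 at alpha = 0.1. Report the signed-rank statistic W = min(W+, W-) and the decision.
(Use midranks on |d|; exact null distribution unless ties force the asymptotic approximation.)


Step 1: Drop any zero differences (none here) and take |d_i|.
|d| = [7, 4, 7, 6, 2, 8, 1]
Step 2: Midrank |d_i| (ties get averaged ranks).
ranks: |7|->5.5, |4|->3, |7|->5.5, |6|->4, |2|->2, |8|->7, |1|->1
Step 3: Attach original signs; sum ranks with positive sign and with negative sign.
W+ = 5.5 + 3 + 5.5 + 4 = 18
W- = 2 + 7 + 1 = 10
(Check: W+ + W- = 28 should equal n(n+1)/2 = 28.)
Step 4: Test statistic W = min(W+, W-) = 10.
Step 5: Ties in |d|, so use the tie-corrected normal approximation.
        E[W] = n(n+1)/4 = 7*8/4 = 14.
        Tie groups: |d|=7 (t=2); sum(t^3 - t) = 6.
        Var[W] = n(n+1)(2n+1)/24 - sum(t^3-t)/48 = 840/24 - 6/48 = 34.875.
        z = (W - E[W]) / sqrt(Var[W]) = (10 - 14) / 5.9055 = -0.6773.
        Two-sided p = 2*Phi(z) = 0.498194.
Step 6: alpha = 0.1. fail to reject H0.

W+ = 18, W- = 10, W = min = 10, p = 0.498194, fail to reject H0.


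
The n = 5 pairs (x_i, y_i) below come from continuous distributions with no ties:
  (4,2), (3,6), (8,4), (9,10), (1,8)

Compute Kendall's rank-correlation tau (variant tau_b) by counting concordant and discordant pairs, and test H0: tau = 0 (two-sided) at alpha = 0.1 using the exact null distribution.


Step 1: Enumerate the 10 unordered pairs (i,j) with i<j and classify each by sign(x_j-x_i) * sign(y_j-y_i).
  (1,2):dx=-1,dy=+4->D; (1,3):dx=+4,dy=+2->C; (1,4):dx=+5,dy=+8->C; (1,5):dx=-3,dy=+6->D
  (2,3):dx=+5,dy=-2->D; (2,4):dx=+6,dy=+4->C; (2,5):dx=-2,dy=+2->D; (3,4):dx=+1,dy=+6->C
  (3,5):dx=-7,dy=+4->D; (4,5):dx=-8,dy=-2->C
Step 2: C = 5, D = 5, total pairs = 10.
Step 3: tau = (C - D)/(n(n-1)/2) = (5 - 5)/10 = 0.000000.
Step 4: Exact two-sided p-value (enumerate n! = 120 permutations of y under H0): p = 1.000000.
Step 5: alpha = 0.1. fail to reject H0.

tau_b = 0.0000 (C=5, D=5), p = 1.000000, fail to reject H0.


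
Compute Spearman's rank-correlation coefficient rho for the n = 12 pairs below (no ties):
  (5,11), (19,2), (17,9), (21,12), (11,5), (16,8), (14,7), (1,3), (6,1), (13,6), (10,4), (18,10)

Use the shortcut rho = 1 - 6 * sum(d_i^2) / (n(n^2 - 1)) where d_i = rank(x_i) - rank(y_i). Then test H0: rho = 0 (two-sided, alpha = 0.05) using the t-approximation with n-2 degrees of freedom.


Step 1: Rank x and y separately (midranks; no ties here).
rank(x): 5->2, 19->11, 17->9, 21->12, 11->5, 16->8, 14->7, 1->1, 6->3, 13->6, 10->4, 18->10
rank(y): 11->11, 2->2, 9->9, 12->12, 5->5, 8->8, 7->7, 3->3, 1->1, 6->6, 4->4, 10->10
Step 2: d_i = R_x(i) - R_y(i); compute d_i^2.
  (2-11)^2=81, (11-2)^2=81, (9-9)^2=0, (12-12)^2=0, (5-5)^2=0, (8-8)^2=0, (7-7)^2=0, (1-3)^2=4, (3-1)^2=4, (6-6)^2=0, (4-4)^2=0, (10-10)^2=0
sum(d^2) = 170.
Step 3: rho = 1 - 6*170 / (12*(12^2 - 1)) = 1 - 1020/1716 = 0.405594.
Step 4: Under H0, t = rho * sqrt((n-2)/(1-rho^2)) = 1.4032 ~ t(10).
Step 5: Two-sided p-value from the t-distribution with 10 df = 0.190836.
Step 6: alpha = 0.05. fail to reject H0.

rho = 0.4056, p = 0.190836, fail to reject H0 at alpha = 0.05.


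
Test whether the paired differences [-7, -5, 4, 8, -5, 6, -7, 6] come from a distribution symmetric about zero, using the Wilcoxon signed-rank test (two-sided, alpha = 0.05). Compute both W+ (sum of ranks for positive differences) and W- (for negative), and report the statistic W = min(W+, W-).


Step 1: Drop any zero differences (none here) and take |d_i|.
|d| = [7, 5, 4, 8, 5, 6, 7, 6]
Step 2: Midrank |d_i| (ties get averaged ranks).
ranks: |7|->6.5, |5|->2.5, |4|->1, |8|->8, |5|->2.5, |6|->4.5, |7|->6.5, |6|->4.5
Step 3: Attach original signs; sum ranks with positive sign and with negative sign.
W+ = 1 + 8 + 4.5 + 4.5 = 18
W- = 6.5 + 2.5 + 2.5 + 6.5 = 18
(Check: W+ + W- = 36 should equal n(n+1)/2 = 36.)
Step 4: Test statistic W = min(W+, W-) = 18.
Step 5: Ties in |d|, so use the tie-corrected normal approximation.
        E[W] = n(n+1)/4 = 8*9/4 = 18.
        Tie groups: |d|=5 (t=2), |d|=6 (t=2), |d|=7 (t=2); sum(t^3 - t) = 18.
        Var[W] = n(n+1)(2n+1)/24 - sum(t^3-t)/48 = 1224/24 - 18/48 = 50.625.
        z = (W - E[W]) / sqrt(Var[W]) = (18 - 18) / 7.1151 = 0.0000.
        Two-sided p = 2*Phi(z) = 1.000000.
Step 6: alpha = 0.05. fail to reject H0.

W+ = 18, W- = 18, W = min = 18, p = 1.000000, fail to reject H0.


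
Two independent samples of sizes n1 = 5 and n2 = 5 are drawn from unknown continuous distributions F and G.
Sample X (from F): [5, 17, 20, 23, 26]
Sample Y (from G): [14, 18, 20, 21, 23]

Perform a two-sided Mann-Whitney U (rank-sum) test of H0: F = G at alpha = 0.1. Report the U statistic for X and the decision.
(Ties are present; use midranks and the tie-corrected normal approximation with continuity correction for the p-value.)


Step 1: Combine and sort all 10 observations; assign midranks.
sorted (value, group): (5,X), (14,Y), (17,X), (18,Y), (20,X), (20,Y), (21,Y), (23,X), (23,Y), (26,X)
ranks: 5->1, 14->2, 17->3, 18->4, 20->5.5, 20->5.5, 21->7, 23->8.5, 23->8.5, 26->10
Step 2: Rank sum for X: R1 = 1 + 3 + 5.5 + 8.5 + 10 = 28.
Step 3: U_X = R1 - n1(n1+1)/2 = 28 - 5*6/2 = 28 - 15 = 13.
       U_Y = n1*n2 - U_X = 25 - 13 = 12.
Step 4: Ties are present, so use the tie-corrected normal approximation (with continuity correction) for the p-value.
Step 5: p-value = 1.000000; compare to alpha = 0.1. fail to reject H0.

U_X = 13, p = 1.000000, fail to reject H0 at alpha = 0.1.


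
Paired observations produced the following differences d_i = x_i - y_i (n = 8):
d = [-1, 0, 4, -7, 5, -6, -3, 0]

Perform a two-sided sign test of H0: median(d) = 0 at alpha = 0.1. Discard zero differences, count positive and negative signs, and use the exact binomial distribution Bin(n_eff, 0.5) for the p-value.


Step 1: Discard zero differences. Original n = 8; n_eff = number of nonzero differences = 6.
Nonzero differences (with sign): -1, +4, -7, +5, -6, -3
Step 2: Count signs: positive = 2, negative = 4.
Step 3: Under H0: P(positive) = 0.5, so the number of positives S ~ Bin(6, 0.5).
Step 4: Two-sided exact p-value = sum of Bin(6,0.5) probabilities at or below the observed probability = 0.687500.
Step 5: alpha = 0.1. fail to reject H0.

n_eff = 6, pos = 2, neg = 4, p = 0.687500, fail to reject H0.


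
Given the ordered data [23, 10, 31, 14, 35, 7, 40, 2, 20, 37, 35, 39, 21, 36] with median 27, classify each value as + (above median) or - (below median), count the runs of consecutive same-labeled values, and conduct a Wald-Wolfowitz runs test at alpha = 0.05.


Step 1: Compute median = 27; label A = above, B = below.
Labels in order: BBABABABBAAABA  (n_A = 7, n_B = 7)
Step 2: Count runs R = 10.
Step 3: Under H0 (random ordering), E[R] = 2*n_A*n_B/(n_A+n_B) + 1 = 2*7*7/14 + 1 = 8.0000.
        Var[R] = 2*n_A*n_B*(2*n_A*n_B - n_A - n_B) / ((n_A+n_B)^2 * (n_A+n_B-1)) = 8232/2548 = 3.2308.
        SD[R] = 1.7974.
Step 4: Continuity-corrected z = (R - 0.5 - E[R]) / SD[R] = (10 - 0.5 - 8.0000) / 1.7974 = 0.8345.
Step 5: Two-sided p-value via normal approximation = 2*(1 - Phi(|z|)) = 0.403986.
Step 6: alpha = 0.05. fail to reject H0.

R = 10, z = 0.8345, p = 0.403986, fail to reject H0.


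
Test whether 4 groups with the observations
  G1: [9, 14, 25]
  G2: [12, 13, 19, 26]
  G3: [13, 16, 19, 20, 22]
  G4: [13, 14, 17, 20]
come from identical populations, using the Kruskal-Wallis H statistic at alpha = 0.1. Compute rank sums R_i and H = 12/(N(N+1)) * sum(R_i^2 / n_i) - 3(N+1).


Step 1: Combine all N = 16 observations and assign midranks.
sorted (value, group, rank): (9,G1,1), (12,G2,2), (13,G2,4), (13,G3,4), (13,G4,4), (14,G1,6.5), (14,G4,6.5), (16,G3,8), (17,G4,9), (19,G2,10.5), (19,G3,10.5), (20,G3,12.5), (20,G4,12.5), (22,G3,14), (25,G1,15), (26,G2,16)
Step 2: Sum ranks within each group.
R_1 = 22.5 (n_1 = 3)
R_2 = 32.5 (n_2 = 4)
R_3 = 49 (n_3 = 5)
R_4 = 32 (n_4 = 4)
Step 3: H = 12/(N(N+1)) * sum(R_i^2/n_i) - 3(N+1)
     = 12/(16*17) * (22.5^2/3 + 32.5^2/4 + 49^2/5 + 32^2/4) - 3*17
     = 0.044118 * 1169.01 - 51
     = 0.574081.
Step 4: Ties present; correction factor C = 1 - 42/(16^3 - 16) = 0.989706. Corrected H = 0.574081 / 0.989706 = 0.580052.
Step 5: Under H0, H ~ chi^2(3); p-value = 0.900983.
Step 6: alpha = 0.1. fail to reject H0.

H = 0.5801, df = 3, p = 0.900983, fail to reject H0.


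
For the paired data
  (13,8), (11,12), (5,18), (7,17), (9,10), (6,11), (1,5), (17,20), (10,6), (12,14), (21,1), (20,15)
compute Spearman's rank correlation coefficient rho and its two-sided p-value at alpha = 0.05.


Step 1: Rank x and y separately (midranks; no ties here).
rank(x): 13->9, 11->7, 5->2, 7->4, 9->5, 6->3, 1->1, 17->10, 10->6, 12->8, 21->12, 20->11
rank(y): 8->4, 12->7, 18->11, 17->10, 10->5, 11->6, 5->2, 20->12, 6->3, 14->8, 1->1, 15->9
Step 2: d_i = R_x(i) - R_y(i); compute d_i^2.
  (9-4)^2=25, (7-7)^2=0, (2-11)^2=81, (4-10)^2=36, (5-5)^2=0, (3-6)^2=9, (1-2)^2=1, (10-12)^2=4, (6-3)^2=9, (8-8)^2=0, (12-1)^2=121, (11-9)^2=4
sum(d^2) = 290.
Step 3: rho = 1 - 6*290 / (12*(12^2 - 1)) = 1 - 1740/1716 = -0.013986.
Step 4: Under H0, t = rho * sqrt((n-2)/(1-rho^2)) = -0.0442 ~ t(10).
Step 5: Two-sided p-value from the t-distribution with 10 df = 0.965590.
Step 6: alpha = 0.05. fail to reject H0.

rho = -0.0140, p = 0.965590, fail to reject H0 at alpha = 0.05.
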